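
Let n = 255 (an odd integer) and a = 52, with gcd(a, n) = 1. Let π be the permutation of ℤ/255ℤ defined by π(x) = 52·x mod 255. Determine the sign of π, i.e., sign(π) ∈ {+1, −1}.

Trace 1: π^k(1) = [1, 52, 154, 103] for k=0..3.
Decompose π into cycles: lengths [4, 4, 4, 4, 4, 4, 4, 4, 4, 4, 4, 4, 4, 4, 4, 4, 4, 4, 4, 4, 4, 4, 4, 4, 4, 4, 4, 4, 4, 4, 4, 4, 4, 4, 4, 4, 4, 4, 4, 4, 4, 4, 4, 4, 4, 4, 4, 4, 4, 4, 4, 1, 1, 1, 1, 1, 1, 1, 1, 1, 1, 1, 1, 1, 1, 1, 1, 1, 1, 1, 1, 1, 1, 1, 1, 1, 1, 1, 1, 1, 1, 1, 1, 1, 1, 1, 1, 1, 1, 1, 1, 1, 1, 1, 1, 1, 1, 1, 1, 1, 1, 1] (102 cycles, including the fixed point 0).
With 102 cycles on 255 points, sign = (−1)^{255−102} = -1.

-1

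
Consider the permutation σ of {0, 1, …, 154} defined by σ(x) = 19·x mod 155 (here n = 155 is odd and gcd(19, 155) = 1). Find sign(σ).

Orbit of 36 under x↦19x: [36, 64, 131, 9, 16, 149, 41]… (length divides ord_155(19)).
Decompose π into cycles: lengths [30, 30, 30, 30, 15, 15, 2, 2, 1] (9 cycles, including the fixed point 0).
sign(π) = (−1)^{n − #cycles} = (−1)^{155−9} = (−1)^146 = +1.

+1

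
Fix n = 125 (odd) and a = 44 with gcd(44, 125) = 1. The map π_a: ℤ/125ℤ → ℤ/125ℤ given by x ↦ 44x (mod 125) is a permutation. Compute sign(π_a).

Trace 106: π^k(106) = [106, 39, 91, 4, 51, 119, 111] for k=0..6.
Decompose π into cycles: lengths [50, 50, 10, 10, 2, 2, 1] (7 cycles, including the fixed point 0).
125 − 7 = 118 transpositions; sign(π) = (−1)^118 = +1.

+1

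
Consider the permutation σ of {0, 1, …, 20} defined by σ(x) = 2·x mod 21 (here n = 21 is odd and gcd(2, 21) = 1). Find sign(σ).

Orbit of 8 under x↦2x: [8, 16, 11, 1, 2, 4]… (length divides ord_21(2)).
Decompose π into cycles: lengths [6, 6, 3, 3, 2, 1] (6 cycles, including the fixed point 0).
6 cycles on 21: each ℓ→(−1)^(ℓ−1), product (−1)^15 = -1.
Check: (2/21) = -1 by Zolotarev.

-1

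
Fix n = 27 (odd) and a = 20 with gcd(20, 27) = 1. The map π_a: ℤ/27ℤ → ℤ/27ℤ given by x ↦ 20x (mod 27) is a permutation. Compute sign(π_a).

Start at x=19: 19 → 2 → 13 → 17 → 16 → 23 → 1 → … (one orbit).
π_20 has 4 disjoint cycles with lengths [18, 6, 2, 1] on {0,…,26}.
n − c = 27 − 4 = 23; sign = (−1)^23 = -1.
The Jacobi symbol (20|27) = -1 (Zolotarev) agrees.

-1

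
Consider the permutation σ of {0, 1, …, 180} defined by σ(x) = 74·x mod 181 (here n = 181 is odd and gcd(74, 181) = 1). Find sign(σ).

Start at x=19: 19 → 139 → 150 → 59 → 22 → 180 → 107 → … (one orbit).
Cycle type of π: 20×9 + 1; total 10 cycles.
n − c = 181 − 10 = 171; sign = (−1)^171 = -1.
(74|181)_J = -1 (Zolotarev's lemma cross-check).

-1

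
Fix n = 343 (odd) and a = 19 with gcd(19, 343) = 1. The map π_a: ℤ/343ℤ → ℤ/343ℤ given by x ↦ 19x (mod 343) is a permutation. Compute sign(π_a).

-1

Start at x=18: 18 → 342 → 324 → 325 → 1 → 19 → 18 (one orbit).
Cycle lengths of π_19 on ℤ/343ℤ: [6, 6, 6, 6, 6, 6, 6, 6, 6, 6, 6, 6, 6, 6, 6, 6, 6, 6, 6, 6, 6, 6, 6, 6, 6, 6, 6, 6, 6, 6, 6, 6, 6, 6, 6, 6, 6, 6, 6, 6, 6, 6, 6, 6, 6, 6, 6, 6, 6, 6, 6, 6, 6, 6, 6, 6, 6, 1]; 58 cycles in total.
With 58 cycles on 343 points, sign = (−1)^{343−58} = -1.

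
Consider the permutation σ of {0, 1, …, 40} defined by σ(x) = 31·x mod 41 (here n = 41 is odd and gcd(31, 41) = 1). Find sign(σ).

Trace 37: π^k(37) = [37, 40, 10, 23, 16, 4, 1] for k=0..6.
5 cycles of lengths [10, 10, 10, 10, 1].
sign(π) = (−1)^{n − #cycles} = (−1)^{41−5} = (−1)^36 = +1.
Via Zolotarev, sign(π_{31}) = (31|41) = +1.

+1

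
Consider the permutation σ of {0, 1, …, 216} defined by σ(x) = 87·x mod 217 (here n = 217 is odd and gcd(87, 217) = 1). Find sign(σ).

-1

Orbit of 191 under x↦87x: [191, 125, 25, 5, 1, 87]… (length divides ord_217(87)).
42 cycles of lengths [6, 6, 6, 6, 6, 6, 6, 6, 6, 6, 6, 6, 6, 6, 6, 6, 6, 6, 6, 6, 6, 6, 6, 6, 6, 6, 6, 6, 6, 6, 6, 3, 3, 3, 3, 3, 3, 3, 3, 3, 3, 1].
n − c = 217 − 42 = 175; sign = (−1)^175 = -1.
The Jacobi symbol (87|217) = -1 (Zolotarev) agrees.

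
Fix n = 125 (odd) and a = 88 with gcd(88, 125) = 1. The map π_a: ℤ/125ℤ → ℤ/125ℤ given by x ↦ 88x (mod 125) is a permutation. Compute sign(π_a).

Orbit of 51 under x↦88x: [51, 113, 69, 72, 86, 68, 109]… (length divides ord_125(88)).
Cycle lengths of π_88 on ℤ/125ℤ: [100, 20, 4, 1]; 4 cycles in total.
Σ(ℓ_i−1) = 125−4 = 121; sign = (−1)^121 = -1.
Check: (88/125) = -1 by Zolotarev.

-1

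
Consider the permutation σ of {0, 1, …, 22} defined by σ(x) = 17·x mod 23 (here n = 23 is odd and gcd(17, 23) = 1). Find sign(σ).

-1

Trace 9: π^k(9) = [9, 15, 2, 11, 3, 5, 16] for k=0..6.
Decompose π into cycles: lengths [22, 1] (2 cycles, including the fixed point 0).
sign(π) = (−1)^{n − #cycles} = (−1)^{23−2} = (−1)^21 = -1.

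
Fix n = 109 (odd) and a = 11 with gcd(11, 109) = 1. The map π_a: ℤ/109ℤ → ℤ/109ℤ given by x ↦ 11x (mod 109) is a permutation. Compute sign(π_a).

-1

Trace 48: π^k(48) = [48, 92, 31, 14, 45, 59, 104] for k=0..6.
Cycle lengths of π_11 on ℤ/109ℤ: [108, 1]; 2 cycles in total.
2 cycles on 109: each ℓ→(−1)^(ℓ−1), product (−1)^107 = -1.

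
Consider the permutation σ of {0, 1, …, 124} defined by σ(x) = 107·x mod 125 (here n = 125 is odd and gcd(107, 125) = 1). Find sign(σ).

-1

Trace 99: π^k(99) = [99, 93, 76, 7, 124, 18, 51] for k=0..6.
π_107 has 12 disjoint cycles with lengths [20, 20, 20, 20, 20, 4, 4, 4, 4, 4, 4, 1] on {0,…,124}.
12 cycles on 125: each ℓ→(−1)^(ℓ−1), product (−1)^113 = -1.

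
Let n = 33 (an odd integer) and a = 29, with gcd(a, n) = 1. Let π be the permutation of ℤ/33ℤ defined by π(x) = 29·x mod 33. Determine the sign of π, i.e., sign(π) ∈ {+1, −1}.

Trace 1: π^k(1) = [1, 29, 16, 2, 25, 32, 4] for k=0..6.
π_29 has 5 disjoint cycles with lengths [10, 10, 10, 2, 1] on {0,…,32}.
Σ(ℓ_i−1) = 33−5 = 28; sign = (−1)^28 = +1.
Via Zolotarev, sign(π_{29}) = (29|33) = +1.

+1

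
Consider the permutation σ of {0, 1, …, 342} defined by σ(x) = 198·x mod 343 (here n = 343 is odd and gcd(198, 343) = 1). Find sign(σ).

+1

Trace 200: π^k(200) = [200, 155, 163, 32, 162, 177, 60] for k=0..6.
Decompose π into cycles: lengths [147, 147, 21, 21, 3, 3, 1] (7 cycles, including the fixed point 0).
sign(π) = (−1)^{n − #cycles} = (−1)^{343−7} = (−1)^336 = +1.
(198|343)_J = +1 (Zolotarev's lemma cross-check).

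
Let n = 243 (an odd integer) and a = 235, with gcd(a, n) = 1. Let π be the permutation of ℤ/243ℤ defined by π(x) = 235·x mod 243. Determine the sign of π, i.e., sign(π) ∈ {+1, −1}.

+1

Start at x=109: 109 → 100 → 172 → 82 → 73 → 145 → 55 → … (one orbit).
The orbit structure of x ↦ 235x mod 243: 27 orbits of sizes [27, 27, 27, 27, 27, 27, 9, 9, 9, 9, 9, 9, 3, 3, 3, 3, 3, 3, 1, 1, 1, 1, 1, 1, 1, 1, 1].
With 27 cycles on 243 points, sign = (−1)^{243−27} = +1.
(235|243)_J = +1 (Zolotarev's lemma cross-check).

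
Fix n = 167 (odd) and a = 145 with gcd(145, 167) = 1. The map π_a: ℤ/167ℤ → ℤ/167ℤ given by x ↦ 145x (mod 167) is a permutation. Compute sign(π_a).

-1

Start at x=13: 13 → 48 → 113 → 19 → 83 → 11 → 92 → … (one orbit).
π_145 has 2 disjoint cycles with lengths [166, 1] on {0,…,166}.
167 − 2 = 165 transpositions; sign(π) = (−1)^165 = -1.
Zolotarev: (145|167) = -1, matching the cycle-count sign.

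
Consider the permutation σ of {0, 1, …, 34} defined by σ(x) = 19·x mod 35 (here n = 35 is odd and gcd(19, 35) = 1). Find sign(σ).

-1

Orbit of 24 under x↦19x: [24, 1, 19, 11, 34, 16]… (length divides ord_35(19)).
The orbit structure of x ↦ 19x mod 35: 8 orbits of sizes [6, 6, 6, 6, 6, 2, 2, 1].
Σ(ℓ_i−1) = 35−8 = 27; sign = (−1)^27 = -1.
Zolotarev: (19|35) = -1, matching the cycle-count sign.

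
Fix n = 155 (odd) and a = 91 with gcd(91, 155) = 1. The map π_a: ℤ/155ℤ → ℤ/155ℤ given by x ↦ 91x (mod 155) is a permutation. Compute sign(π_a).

-1

Trace 46: π^k(46) = [46, 1, 91, 66, 116, 16, 61] for k=0..6.
Cycle lengths of π_91 on ℤ/155ℤ: [10, 10, 10, 10, 10, 10, 10, 10, 10, 10, 10, 10, 10, 10, 10, 1, 1, 1, 1, 1]; 20 cycles in total.
n − c = 155 − 20 = 135; sign = (−1)^135 = -1.
(91|155)_J = -1 (Zolotarev's lemma cross-check).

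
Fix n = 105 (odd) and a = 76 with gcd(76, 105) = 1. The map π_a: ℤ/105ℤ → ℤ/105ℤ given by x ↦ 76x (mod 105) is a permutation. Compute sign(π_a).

Trace 1: π^k(1) = [1, 76] for k=0..1.
Cycle type of π: 2×45 + 1×15; total 60 cycles.
60 cycles on 105: each ℓ→(−1)^(ℓ−1), product (−1)^45 = -1.

-1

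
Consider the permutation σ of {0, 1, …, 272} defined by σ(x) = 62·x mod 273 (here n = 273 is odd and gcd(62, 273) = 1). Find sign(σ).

+1

Trace 22: π^k(22) = [22, 272, 211, 251, 1, 62] for k=0..5.
The orbit structure of x ↦ 62x mod 273: 53 orbits of sizes [6, 6, 6, 6, 6, 6, 6, 6, 6, 6, 6, 6, 6, 6, 6, 6, 6, 6, 6, 6, 6, 6, 6, 6, 6, 6, 6, 6, 6, 6, 6, 6, 6, 6, 6, 6, 6, 6, 6, 6, 6, 6, 2, 2, 2, 2, 2, 2, 2, 2, 2, 2, 1].
273 − 53 = 220 transpositions; sign(π) = (−1)^220 = +1.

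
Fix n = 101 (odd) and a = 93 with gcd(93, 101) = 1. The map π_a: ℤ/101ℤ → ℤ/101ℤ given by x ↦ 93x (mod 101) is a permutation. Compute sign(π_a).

-1

Start at x=70: 70 → 46 → 36 → 15 → 82 → 51 → 97 → … (one orbit).
π_93 has 2 disjoint cycles with lengths [100, 1] on {0,…,100}.
With 2 cycles on 101 points, sign = (−1)^{101−2} = -1.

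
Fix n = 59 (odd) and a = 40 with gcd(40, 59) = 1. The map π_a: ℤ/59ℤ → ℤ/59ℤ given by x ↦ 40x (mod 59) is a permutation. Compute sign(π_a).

Orbit of 8 under x↦40x: [8, 25, 56, 57, 38, 45, 30]… (length divides ord_59(40)).
Cycle type of π: 58 + 1; total 2 cycles.
n − c = 59 − 2 = 57; sign = (−1)^57 = -1.
Check: (40/59) = -1 by Zolotarev.

-1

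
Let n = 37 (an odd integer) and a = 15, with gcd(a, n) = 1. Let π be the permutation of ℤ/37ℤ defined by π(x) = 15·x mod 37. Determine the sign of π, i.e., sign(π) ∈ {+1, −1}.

-1

Start at x=15: 15 → 3 → 8 → 9 → 24 → 27 → 35 → … (one orbit).
Cycle type of π: 36 + 1; total 2 cycles.
sign(π) = (−1)^{n − #cycles} = (−1)^{37−2} = (−1)^35 = -1.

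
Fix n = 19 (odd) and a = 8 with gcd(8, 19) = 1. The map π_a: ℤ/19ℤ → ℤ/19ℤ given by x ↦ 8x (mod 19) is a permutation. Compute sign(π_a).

Orbit of 1 under x↦8x: [1, 8, 7, 18, 11, 12]… (length divides ord_19(8)).
The orbit structure of x ↦ 8x mod 19: 4 orbits of sizes [6, 6, 6, 1].
19 − 4 = 15 transpositions; sign(π) = (−1)^15 = -1.
Check: (8/19) = -1 by Zolotarev.

-1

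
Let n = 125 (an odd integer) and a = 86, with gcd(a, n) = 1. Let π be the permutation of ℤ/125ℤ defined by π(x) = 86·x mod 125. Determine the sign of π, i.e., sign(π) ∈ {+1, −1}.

+1

Trace 41: π^k(41) = [41, 26, 111, 46, 81, 91, 76] for k=0..6.
13 cycles of lengths [25, 25, 25, 25, 5, 5, 5, 5, 1, 1, 1, 1, 1].
Σ(ℓ_i−1) = 125−13 = 112; sign = (−1)^112 = +1.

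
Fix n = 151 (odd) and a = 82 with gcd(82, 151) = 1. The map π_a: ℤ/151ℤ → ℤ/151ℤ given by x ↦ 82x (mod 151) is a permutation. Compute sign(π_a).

Trace 6: π^k(6) = [6, 39, 27, 100, 46, 148, 56] for k=0..6.
The orbit structure of x ↦ 82x mod 151: 2 orbits of sizes [150, 1].
With 2 cycles on 151 points, sign = (−1)^{151−2} = -1.
Zolotarev: (82|151) = -1, matching the cycle-count sign.

-1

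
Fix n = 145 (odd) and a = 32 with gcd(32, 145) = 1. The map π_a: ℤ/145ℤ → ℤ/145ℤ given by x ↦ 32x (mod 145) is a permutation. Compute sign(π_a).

Start at x=127: 127 → 4 → 128 → 36 → 137 → 34 → 73 → … (one orbit).
Cycle type of π: 28×5 + 4 + 1; total 7 cycles.
sign(π) = (−1)^{n − #cycles} = (−1)^{145−7} = (−1)^138 = +1.

+1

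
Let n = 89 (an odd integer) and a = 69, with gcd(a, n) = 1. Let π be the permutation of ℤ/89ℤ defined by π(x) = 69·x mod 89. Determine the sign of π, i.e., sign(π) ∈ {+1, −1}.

Trace 67: π^k(67) = [67, 84, 11, 47, 39, 21, 25] for k=0..6.
Cycle lengths of π_69 on ℤ/89ℤ: [44, 44, 1]; 3 cycles in total.
3 cycles on 89: each ℓ→(−1)^(ℓ−1), product (−1)^86 = +1.

+1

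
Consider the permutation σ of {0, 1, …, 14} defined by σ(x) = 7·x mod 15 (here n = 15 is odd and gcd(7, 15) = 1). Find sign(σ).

Orbit of 7 under x↦7x: [7, 4, 13, 1]… (length divides ord_15(7)).
Cycle lengths of π_7 on ℤ/15ℤ: [4, 4, 4, 1, 1, 1]; 6 cycles in total.
6 cycles on 15: each ℓ→(−1)^(ℓ−1), product (−1)^9 = -1.
Zolotarev: (7|15) = -1, matching the cycle-count sign.

-1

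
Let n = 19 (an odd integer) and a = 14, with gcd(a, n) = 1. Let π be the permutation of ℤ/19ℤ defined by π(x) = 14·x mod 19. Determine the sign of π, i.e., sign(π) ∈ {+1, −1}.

-1

Start at x=13: 13 → 11 → 2 → 9 → 12 → 16 → 15 → … (one orbit).
Cycle type of π: 18 + 1; total 2 cycles.
n − c = 19 − 2 = 17; sign = (−1)^17 = -1.
Via Zolotarev, sign(π_{14}) = (14|19) = -1.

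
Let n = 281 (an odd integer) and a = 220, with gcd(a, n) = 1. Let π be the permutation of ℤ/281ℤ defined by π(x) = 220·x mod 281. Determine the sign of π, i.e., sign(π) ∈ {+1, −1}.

Start at x=53: 53 → 139 → 232 → 179 → 40 → 89 → 191 → … (one orbit).
Decompose π into cycles: lengths [40, 40, 40, 40, 40, 40, 40, 1] (8 cycles, including the fixed point 0).
sign(π) = (−1)^{n − #cycles} = (−1)^{281−8} = (−1)^273 = -1.
The Jacobi symbol (220|281) = -1 (Zolotarev) agrees.

-1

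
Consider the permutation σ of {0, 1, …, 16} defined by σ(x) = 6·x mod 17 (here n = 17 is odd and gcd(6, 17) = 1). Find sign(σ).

-1

Start at x=2: 2 → 12 → 4 → 7 → 8 → 14 → 16 → … (one orbit).
Cycle lengths of π_6 on ℤ/17ℤ: [16, 1]; 2 cycles in total.
sign(π) = (−1)^{n − #cycles} = (−1)^{17−2} = (−1)^15 = -1.
Via Zolotarev, sign(π_{6}) = (6|17) = -1.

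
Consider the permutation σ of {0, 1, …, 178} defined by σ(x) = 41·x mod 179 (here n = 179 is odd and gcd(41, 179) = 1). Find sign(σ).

-1

Start at x=37: 37 → 85 → 84 → 43 → 152 → 146 → 79 → … (one orbit).
The orbit structure of x ↦ 41x mod 179: 2 orbits of sizes [178, 1].
Σ(ℓ_i−1) = 179−2 = 177; sign = (−1)^177 = -1.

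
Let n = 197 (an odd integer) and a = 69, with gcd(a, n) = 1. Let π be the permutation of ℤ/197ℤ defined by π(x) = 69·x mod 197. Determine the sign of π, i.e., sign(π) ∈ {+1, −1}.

-1

Orbit of 6 under x↦69x: [6, 20, 1, 69, 33, 110, 104]… (length divides ord_197(69)).
Cycle type of π: 28×7 + 1; total 8 cycles.
8 cycles on 197: each ℓ→(−1)^(ℓ−1), product (−1)^189 = -1.
Via Zolotarev, sign(π_{69}) = (69|197) = -1.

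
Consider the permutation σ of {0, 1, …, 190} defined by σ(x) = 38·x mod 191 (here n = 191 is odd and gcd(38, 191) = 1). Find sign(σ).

Orbit of 66 under x↦38x: [66, 25, 186, 1, 38, 107, 55]… (length divides ord_191(38)).
Decompose π into cycles: lengths [38, 38, 38, 38, 38, 1] (6 cycles, including the fixed point 0).
sign(π) = (−1)^{n − #cycles} = (−1)^{191−6} = (−1)^185 = -1.

-1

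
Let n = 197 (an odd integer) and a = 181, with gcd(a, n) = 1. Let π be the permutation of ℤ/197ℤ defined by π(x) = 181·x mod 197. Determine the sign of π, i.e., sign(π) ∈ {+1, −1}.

Trace 138: π^k(138) = [138, 156, 65, 142, 92, 104, 109] for k=0..6.
Decompose π into cycles: lengths [98, 98, 1] (3 cycles, including the fixed point 0).
197 − 3 = 194 transpositions; sign(π) = (−1)^194 = +1.

+1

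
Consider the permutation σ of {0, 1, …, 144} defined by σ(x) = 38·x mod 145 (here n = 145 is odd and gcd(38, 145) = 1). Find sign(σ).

-1

Orbit of 111 under x↦38x: [111, 13, 59, 67, 81, 33, 94]… (length divides ord_145(38)).
Cycle lengths of π_38 on ℤ/145ℤ: [28, 28, 28, 28, 14, 14, 4, 1]; 8 cycles in total.
sign(π) = (−1)^{n − #cycles} = (−1)^{145−8} = (−1)^137 = -1.
(38|145)_J = -1 (Zolotarev's lemma cross-check).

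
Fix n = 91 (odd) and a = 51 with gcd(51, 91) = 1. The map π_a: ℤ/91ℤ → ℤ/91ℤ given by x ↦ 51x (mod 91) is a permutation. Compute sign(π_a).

Trace 53: π^k(53) = [53, 64, 79, 25, 1, 51] for k=0..5.
21 cycles of lengths [6, 6, 6, 6, 6, 6, 6, 6, 6, 6, 6, 6, 3, 3, 2, 2, 2, 2, 2, 2, 1].
21 cycles on 91: each ℓ→(−1)^(ℓ−1), product (−1)^70 = +1.
(51|91)_J = +1 (Zolotarev's lemma cross-check).

+1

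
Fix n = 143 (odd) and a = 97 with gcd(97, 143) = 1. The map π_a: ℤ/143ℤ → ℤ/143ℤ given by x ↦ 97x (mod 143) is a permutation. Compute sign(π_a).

Orbit of 115 under x↦97x: [115, 1, 97, 114, 47, 126, 67]… (length divides ord_143(97)).
6 cycles of lengths [60, 60, 12, 5, 5, 1].
sign(π) = (−1)^{n − #cycles} = (−1)^{143−6} = (−1)^137 = -1.
(97|143)_J = -1 (Zolotarev's lemma cross-check).

-1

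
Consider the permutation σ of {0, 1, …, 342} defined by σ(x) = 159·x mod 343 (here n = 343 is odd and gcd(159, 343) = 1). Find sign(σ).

Orbit of 163 under x↦159x: [163, 192, 1, 159, 242, 62, 254]… (length divides ord_343(159)).
Decompose π into cycles: lengths [294, 42, 6, 1] (4 cycles, including the fixed point 0).
4 cycles on 343: each ℓ→(−1)^(ℓ−1), product (−1)^339 = -1.
Check: (159/343) = -1 by Zolotarev.

-1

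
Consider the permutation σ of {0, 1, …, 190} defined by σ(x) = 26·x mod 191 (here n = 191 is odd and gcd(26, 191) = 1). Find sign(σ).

Orbit of 85 under x↦26x: [85, 109, 160, 149, 54, 67, 23]… (length divides ord_191(26)).
Cycle lengths of π_26 on ℤ/191ℤ: [95, 95, 1]; 3 cycles in total.
191 − 3 = 188 transpositions; sign(π) = (−1)^188 = +1.

+1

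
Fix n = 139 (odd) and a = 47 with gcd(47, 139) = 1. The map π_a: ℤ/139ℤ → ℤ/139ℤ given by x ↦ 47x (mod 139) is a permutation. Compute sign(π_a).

Trace 41: π^k(41) = [41, 120, 80, 7, 51, 34, 69] for k=0..6.
3 cycles of lengths [69, 69, 1].
3 cycles on 139: each ℓ→(−1)^(ℓ−1), product (−1)^136 = +1.
The Jacobi symbol (47|139) = +1 (Zolotarev) agrees.

+1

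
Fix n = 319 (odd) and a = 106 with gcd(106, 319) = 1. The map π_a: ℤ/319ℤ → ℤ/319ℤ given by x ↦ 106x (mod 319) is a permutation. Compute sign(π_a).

Orbit of 128 under x↦106x: [128, 170, 156, 267, 230, 136, 61]… (length divides ord_319(106)).
π_106 has 5 disjoint cycles with lengths [140, 140, 28, 10, 1] on {0,…,318}.
Σ(ℓ_i−1) = 319−5 = 314; sign = (−1)^314 = +1.

+1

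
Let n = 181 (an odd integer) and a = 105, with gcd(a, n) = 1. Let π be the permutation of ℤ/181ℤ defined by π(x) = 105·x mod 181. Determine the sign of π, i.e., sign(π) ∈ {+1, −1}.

-1

Trace 165: π^k(165) = [165, 130, 75, 92, 67, 157, 14] for k=0..6.
2 cycles of lengths [180, 1].
181 − 2 = 179 transpositions; sign(π) = (−1)^179 = -1.
(105|181)_J = -1 (Zolotarev's lemma cross-check).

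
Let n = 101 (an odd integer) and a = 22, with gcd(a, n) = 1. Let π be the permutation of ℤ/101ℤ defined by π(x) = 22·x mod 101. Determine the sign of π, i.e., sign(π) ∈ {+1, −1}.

+1

Start at x=19: 19 → 14 → 5 → 9 → 97 → 13 → 84 → … (one orbit).
Decompose π into cycles: lengths [50, 50, 1] (3 cycles, including the fixed point 0).
3 cycles on 101: each ℓ→(−1)^(ℓ−1), product (−1)^98 = +1.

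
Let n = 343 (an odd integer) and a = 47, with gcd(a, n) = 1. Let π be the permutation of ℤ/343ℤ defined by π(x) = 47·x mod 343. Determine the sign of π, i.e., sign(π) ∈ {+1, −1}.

Orbit of 230 under x↦47x: [230, 177, 87, 316, 103, 39, 118]… (length divides ord_343(47)).
Decompose π into cycles: lengths [294, 42, 6, 1] (4 cycles, including the fixed point 0).
4 cycles on 343: each ℓ→(−1)^(ℓ−1), product (−1)^339 = -1.
Check: (47/343) = -1 by Zolotarev.

-1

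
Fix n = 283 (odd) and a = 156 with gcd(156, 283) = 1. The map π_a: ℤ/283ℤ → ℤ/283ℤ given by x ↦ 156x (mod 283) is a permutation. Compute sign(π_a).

-1

Start at x=275: 275 → 167 → 16 → 232 → 251 → 102 → 64 → … (one orbit).
Decompose π into cycles: lengths [94, 94, 94, 1] (4 cycles, including the fixed point 0).
n − c = 283 − 4 = 279; sign = (−1)^279 = -1.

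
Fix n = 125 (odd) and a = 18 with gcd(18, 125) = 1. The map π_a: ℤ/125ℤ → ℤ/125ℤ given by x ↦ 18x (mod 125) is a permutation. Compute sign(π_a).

Trace 18: π^k(18) = [18, 74, 82, 101, 68, 99, 32] for k=0..6.
12 cycles of lengths [20, 20, 20, 20, 20, 4, 4, 4, 4, 4, 4, 1].
sign(π) = (−1)^{n − #cycles} = (−1)^{125−12} = (−1)^113 = -1.
(18|125)_J = -1 (Zolotarev's lemma cross-check).

-1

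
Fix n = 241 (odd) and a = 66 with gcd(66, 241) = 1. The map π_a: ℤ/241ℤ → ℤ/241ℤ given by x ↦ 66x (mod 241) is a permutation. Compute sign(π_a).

Trace 237: π^k(237) = [237, 218, 169, 68, 150, 19, 49] for k=0..6.
π_66 has 2 disjoint cycles with lengths [240, 1] on {0,…,240}.
Σ(ℓ_i−1) = 241−2 = 239; sign = (−1)^239 = -1.
(66|241)_J = -1 (Zolotarev's lemma cross-check).

-1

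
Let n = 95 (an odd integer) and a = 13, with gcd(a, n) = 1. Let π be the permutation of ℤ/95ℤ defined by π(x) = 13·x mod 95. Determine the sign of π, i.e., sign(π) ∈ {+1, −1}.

Start at x=16: 16 → 18 → 44 → 2 → 26 → 53 → 24 → … (one orbit).
Decompose π into cycles: lengths [36, 36, 18, 4, 1] (5 cycles, including the fixed point 0).
n − c = 95 − 5 = 90; sign = (−1)^90 = +1.

+1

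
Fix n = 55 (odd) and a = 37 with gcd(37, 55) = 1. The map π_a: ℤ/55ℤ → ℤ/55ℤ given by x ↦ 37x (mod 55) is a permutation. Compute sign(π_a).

-1

Orbit of 47 under x↦37x: [47, 34, 48, 16, 42, 14, 23]… (length divides ord_55(37)).
The orbit structure of x ↦ 37x mod 55: 6 orbits of sizes [20, 20, 5, 5, 4, 1].
sign(π) = (−1)^{n − #cycles} = (−1)^{55−6} = (−1)^49 = -1.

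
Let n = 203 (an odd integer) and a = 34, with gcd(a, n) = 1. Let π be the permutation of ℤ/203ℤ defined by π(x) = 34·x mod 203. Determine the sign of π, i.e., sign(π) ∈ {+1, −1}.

-1

Trace 190: π^k(190) = [190, 167, 197, 202, 169, 62, 78] for k=0..6.
18 cycles of lengths [14, 14, 14, 14, 14, 14, 14, 14, 14, 14, 14, 14, 14, 14, 2, 2, 2, 1].
203 − 18 = 185 transpositions; sign(π) = (−1)^185 = -1.
Via Zolotarev, sign(π_{34}) = (34|203) = -1.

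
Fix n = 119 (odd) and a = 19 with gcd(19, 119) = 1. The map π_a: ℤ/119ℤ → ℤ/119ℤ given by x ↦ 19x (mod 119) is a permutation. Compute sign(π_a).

-1

Trace 1: π^k(1) = [1, 19, 4, 76, 16, 66, 64] for k=0..6.
Decompose π into cycles: lengths [24, 24, 24, 24, 8, 8, 6, 1] (8 cycles, including the fixed point 0).
With 8 cycles on 119 points, sign = (−1)^{119−8} = -1.
Via Zolotarev, sign(π_{19}) = (19|119) = -1.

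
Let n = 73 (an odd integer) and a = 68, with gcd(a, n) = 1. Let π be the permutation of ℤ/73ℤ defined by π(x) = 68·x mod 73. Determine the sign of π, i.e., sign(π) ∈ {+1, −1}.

-1

Orbit of 68 under x↦68x: [68, 25, 21, 41, 14, 3, 58]… (length divides ord_73(68)).
π_68 has 2 disjoint cycles with lengths [72, 1] on {0,…,72}.
n − c = 73 − 2 = 71; sign = (−1)^71 = -1.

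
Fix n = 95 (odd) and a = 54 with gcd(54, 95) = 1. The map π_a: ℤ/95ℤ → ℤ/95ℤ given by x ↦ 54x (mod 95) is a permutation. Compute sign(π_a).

Orbit of 11 under x↦54x: [11, 24, 61, 64, 36, 44, 1]… (length divides ord_95(54)).
9 cycles of lengths [18, 18, 18, 18, 9, 9, 2, 2, 1].
With 9 cycles on 95 points, sign = (−1)^{95−9} = +1.

+1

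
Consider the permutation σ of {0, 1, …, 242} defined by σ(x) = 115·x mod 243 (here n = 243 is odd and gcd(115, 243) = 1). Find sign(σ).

Start at x=178: 178 → 58 → 109 → 142 → 49 → 46 → 187 → … (one orbit).
Cycle lengths of π_115 on ℤ/243ℤ: [81, 81, 27, 27, 9, 9, 3, 3, 1, 1, 1]; 11 cycles in total.
Σ(ℓ_i−1) = 243−11 = 232; sign = (−1)^232 = +1.
Via Zolotarev, sign(π_{115}) = (115|243) = +1.

+1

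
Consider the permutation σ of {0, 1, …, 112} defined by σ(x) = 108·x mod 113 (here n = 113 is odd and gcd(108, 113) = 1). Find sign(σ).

Start at x=93: 93 → 100 → 65 → 14 → 43 → 11 → 58 → … (one orbit).
2 cycles of lengths [112, 1].
sign(π) = (−1)^{n − #cycles} = (−1)^{113−2} = (−1)^111 = -1.
The Jacobi symbol (108|113) = -1 (Zolotarev) agrees.

-1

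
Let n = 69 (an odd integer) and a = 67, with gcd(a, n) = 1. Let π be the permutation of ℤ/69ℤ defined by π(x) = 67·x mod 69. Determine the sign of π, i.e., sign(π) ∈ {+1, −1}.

-1

Start at x=7: 7 → 55 → 28 → 13 → 43 → 52 → 34 → … (one orbit).
Cycle type of π: 22×3 + 1×3; total 6 cycles.
With 6 cycles on 69 points, sign = (−1)^{69−6} = -1.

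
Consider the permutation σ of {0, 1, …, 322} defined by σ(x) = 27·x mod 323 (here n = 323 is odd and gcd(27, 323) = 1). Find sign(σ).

+1

Orbit of 141 under x↦27x: [141, 254, 75, 87, 88, 115, 198]… (length divides ord_323(27)).
Decompose π into cycles: lengths [48, 48, 48, 48, 48, 48, 16, 6, 6, 6, 1] (11 cycles, including the fixed point 0).
With 11 cycles on 323 points, sign = (−1)^{323−11} = +1.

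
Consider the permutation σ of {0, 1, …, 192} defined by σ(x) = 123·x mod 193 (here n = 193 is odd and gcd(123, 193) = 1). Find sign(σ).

Orbit of 137 under x↦123x: [137, 60, 46, 61, 169, 136, 130]… (length divides ord_193(123)).
Decompose π into cycles: lengths [192, 1] (2 cycles, including the fixed point 0).
2 cycles on 193: each ℓ→(−1)^(ℓ−1), product (−1)^191 = -1.
Check: (123/193) = -1 by Zolotarev.

-1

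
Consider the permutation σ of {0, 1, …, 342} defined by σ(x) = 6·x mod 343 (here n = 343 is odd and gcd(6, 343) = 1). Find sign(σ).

-1

Start at x=260: 260 → 188 → 99 → 251 → 134 → 118 → 22 → … (one orbit).
Cycle type of π: 98×3 + 14×3 + 2×3 + 1; total 10 cycles.
343 − 10 = 333 transpositions; sign(π) = (−1)^333 = -1.
The Jacobi symbol (6|343) = -1 (Zolotarev) agrees.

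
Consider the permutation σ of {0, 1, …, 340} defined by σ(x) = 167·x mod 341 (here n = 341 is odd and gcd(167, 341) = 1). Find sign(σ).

+1

Orbit of 127 under x↦167x: [127, 67, 277, 224, 239, 16, 285]… (length divides ord_341(167)).
13 cycles of lengths [30, 30, 30, 30, 30, 30, 30, 30, 30, 30, 30, 10, 1].
341 − 13 = 328 transpositions; sign(π) = (−1)^328 = +1.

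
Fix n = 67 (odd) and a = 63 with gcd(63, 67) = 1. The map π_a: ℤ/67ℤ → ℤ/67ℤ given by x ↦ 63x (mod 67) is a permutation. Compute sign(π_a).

-1

Trace 14: π^k(14) = [14, 11, 23, 42, 33, 2, 59] for k=0..6.
The orbit structure of x ↦ 63x mod 67: 2 orbits of sizes [66, 1].
sign(π) = (−1)^{n − #cycles} = (−1)^{67−2} = (−1)^65 = -1.
Check: (63/67) = -1 by Zolotarev.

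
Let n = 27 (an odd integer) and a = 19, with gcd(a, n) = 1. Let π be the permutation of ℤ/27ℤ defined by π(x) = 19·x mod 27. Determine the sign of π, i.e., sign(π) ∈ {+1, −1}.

+1

Trace 10: π^k(10) = [10, 1, 19] for k=0..2.
The orbit structure of x ↦ 19x mod 27: 15 orbits of sizes [3, 3, 3, 3, 3, 3, 1, 1, 1, 1, 1, 1, 1, 1, 1].
sign(π) = (−1)^{n − #cycles} = (−1)^{27−15} = (−1)^12 = +1.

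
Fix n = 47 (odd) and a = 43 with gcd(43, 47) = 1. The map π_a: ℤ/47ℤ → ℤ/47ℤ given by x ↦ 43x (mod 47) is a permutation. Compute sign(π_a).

Start at x=44: 44 → 12 → 46 → 4 → 31 → 17 → 26 → … (one orbit).
2 cycles of lengths [46, 1].
sign(π) = (−1)^{n − #cycles} = (−1)^{47−2} = (−1)^45 = -1.

-1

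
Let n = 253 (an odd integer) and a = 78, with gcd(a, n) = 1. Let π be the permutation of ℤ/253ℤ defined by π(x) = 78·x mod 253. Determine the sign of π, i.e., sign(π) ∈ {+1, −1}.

+1

Trace 12: π^k(12) = [12, 177, 144, 100, 210, 188, 243] for k=0..6.
33 cycles of lengths [11, 11, 11, 11, 11, 11, 11, 11, 11, 11, 11, 11, 11, 11, 11, 11, 11, 11, 11, 11, 11, 11, 1, 1, 1, 1, 1, 1, 1, 1, 1, 1, 1].
n − c = 253 − 33 = 220; sign = (−1)^220 = +1.
Check: (78/253) = +1 by Zolotarev.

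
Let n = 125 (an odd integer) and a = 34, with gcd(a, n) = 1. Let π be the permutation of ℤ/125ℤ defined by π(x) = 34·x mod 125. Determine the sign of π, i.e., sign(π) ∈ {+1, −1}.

+1

Start at x=81: 81 → 4 → 11 → 124 → 91 → 94 → 71 → … (one orbit).
Cycle type of π: 50×2 + 10×2 + 2×2 + 1; total 7 cycles.
125 − 7 = 118 transpositions; sign(π) = (−1)^118 = +1.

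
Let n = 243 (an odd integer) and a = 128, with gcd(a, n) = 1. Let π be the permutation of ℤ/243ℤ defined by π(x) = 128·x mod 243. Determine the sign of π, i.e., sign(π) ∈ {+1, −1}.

Start at x=91: 91 → 227 → 139 → 53 → 223 → 113 → 127 → … (one orbit).
6 cycles of lengths [162, 54, 18, 6, 2, 1].
sign(π) = (−1)^{n − #cycles} = (−1)^{243−6} = (−1)^237 = -1.

-1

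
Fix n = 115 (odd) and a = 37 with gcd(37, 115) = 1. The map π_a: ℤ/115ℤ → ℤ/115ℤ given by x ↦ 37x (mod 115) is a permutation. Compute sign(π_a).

+1

Start at x=63: 63 → 31 → 112 → 4 → 33 → 71 → 97 → … (one orbit).
Cycle type of π: 44×2 + 22 + 4 + 1; total 5 cycles.
115 − 5 = 110 transpositions; sign(π) = (−1)^110 = +1.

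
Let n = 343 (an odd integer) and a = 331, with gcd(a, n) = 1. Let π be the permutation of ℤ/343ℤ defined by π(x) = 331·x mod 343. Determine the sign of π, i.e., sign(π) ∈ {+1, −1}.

Start at x=99: 99 → 184 → 193 → 85 → 9 → 235 → 267 → … (one orbit).
7 cycles of lengths [147, 147, 21, 21, 3, 3, 1].
With 7 cycles on 343 points, sign = (−1)^{343−7} = +1.

+1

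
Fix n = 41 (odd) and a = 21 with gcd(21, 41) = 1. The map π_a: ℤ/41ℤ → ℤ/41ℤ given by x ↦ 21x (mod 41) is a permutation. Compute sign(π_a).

Orbit of 9 under x↦21x: [9, 25, 33, 37, 39, 40, 20]… (length divides ord_41(21)).
The orbit structure of x ↦ 21x mod 41: 3 orbits of sizes [20, 20, 1].
3 cycles on 41: each ℓ→(−1)^(ℓ−1), product (−1)^38 = +1.
The Jacobi symbol (21|41) = +1 (Zolotarev) agrees.

+1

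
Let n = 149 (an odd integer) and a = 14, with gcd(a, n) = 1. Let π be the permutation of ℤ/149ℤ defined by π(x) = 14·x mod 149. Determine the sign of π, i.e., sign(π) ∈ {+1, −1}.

-1

Start at x=56: 56 → 39 → 99 → 45 → 34 → 29 → 108 → … (one orbit).
π_14 has 2 disjoint cycles with lengths [148, 1] on {0,…,148}.
2 cycles on 149: each ℓ→(−1)^(ℓ−1), product (−1)^147 = -1.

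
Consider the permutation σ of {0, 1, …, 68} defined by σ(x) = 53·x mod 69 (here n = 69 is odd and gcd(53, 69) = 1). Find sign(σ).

+1

Orbit of 44 under x↦53x: [44, 55, 17, 4, 5, 58, 38]… (length divides ord_69(53)).
Cycle type of π: 22×3 + 2 + 1; total 5 cycles.
With 5 cycles on 69 points, sign = (−1)^{69−5} = +1.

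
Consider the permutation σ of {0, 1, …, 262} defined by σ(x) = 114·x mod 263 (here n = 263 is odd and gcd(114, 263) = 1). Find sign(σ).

Orbit of 260 under x↦114x: [260, 184, 199, 68, 125, 48, 212]… (length divides ord_263(114)).
Decompose π into cycles: lengths [262, 1] (2 cycles, including the fixed point 0).
With 2 cycles on 263 points, sign = (−1)^{263−2} = -1.
Check: (114/263) = -1 by Zolotarev.

-1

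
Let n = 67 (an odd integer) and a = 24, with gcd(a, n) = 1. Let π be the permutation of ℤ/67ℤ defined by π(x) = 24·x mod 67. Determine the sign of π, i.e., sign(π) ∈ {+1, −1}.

+1

Trace 1: π^k(1) = [1, 24, 40, 22, 59, 9, 15] for k=0..6.
7 cycles of lengths [11, 11, 11, 11, 11, 11, 1].
With 7 cycles on 67 points, sign = (−1)^{67−7} = +1.
Via Zolotarev, sign(π_{24}) = (24|67) = +1.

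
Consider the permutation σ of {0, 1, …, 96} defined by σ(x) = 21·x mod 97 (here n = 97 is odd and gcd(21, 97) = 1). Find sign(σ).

-1

Trace 48: π^k(48) = [48, 38, 22, 74, 2, 42, 9] for k=0..6.
2 cycles of lengths [96, 1].
Σ(ℓ_i−1) = 97−2 = 95; sign = (−1)^95 = -1.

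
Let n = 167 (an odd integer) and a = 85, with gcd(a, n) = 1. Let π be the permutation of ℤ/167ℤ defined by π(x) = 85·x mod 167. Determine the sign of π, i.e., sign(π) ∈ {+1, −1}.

Trace 42: π^k(42) = [42, 63, 11, 100, 150, 58, 87] for k=0..6.
Cycle type of π: 83×2 + 1; total 3 cycles.
sign(π) = (−1)^{n − #cycles} = (−1)^{167−3} = (−1)^164 = +1.

+1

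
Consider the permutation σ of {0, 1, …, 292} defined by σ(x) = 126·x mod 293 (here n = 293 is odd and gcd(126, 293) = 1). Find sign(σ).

Start at x=279: 279 → 287 → 123 → 262 → 196 → 84 → 36 → … (one orbit).
Cycle lengths of π_126 on ℤ/293ℤ: [73, 73, 73, 73, 1]; 5 cycles in total.
Σ(ℓ_i−1) = 293−5 = 288; sign = (−1)^288 = +1.

+1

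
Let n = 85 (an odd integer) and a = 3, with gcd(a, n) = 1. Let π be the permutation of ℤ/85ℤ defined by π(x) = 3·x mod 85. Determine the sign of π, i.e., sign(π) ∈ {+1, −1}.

+1

Start at x=59: 59 → 7 → 21 → 63 → 19 → 57 → 1 → … (one orbit).
The orbit structure of x ↦ 3x mod 85: 7 orbits of sizes [16, 16, 16, 16, 16, 4, 1].
sign(π) = (−1)^{n − #cycles} = (−1)^{85−7} = (−1)^78 = +1.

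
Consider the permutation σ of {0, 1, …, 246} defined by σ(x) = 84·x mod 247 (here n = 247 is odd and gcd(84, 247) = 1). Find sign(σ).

+1

Orbit of 140 under x↦84x: [140, 151, 87, 145, 77, 46, 159]… (length divides ord_247(84)).
Decompose π into cycles: lengths [12, 12, 12, 12, 12, 12, 12, 12, 12, 12, 12, 12, 12, 12, 12, 12, 12, 12, 12, 6, 6, 6, 1] (23 cycles, including the fixed point 0).
With 23 cycles on 247 points, sign = (−1)^{247−23} = +1.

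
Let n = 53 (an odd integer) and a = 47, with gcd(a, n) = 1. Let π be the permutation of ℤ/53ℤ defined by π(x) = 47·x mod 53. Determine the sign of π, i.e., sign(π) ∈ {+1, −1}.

Trace 15: π^k(15) = [15, 16, 10, 46, 42, 13, 28] for k=0..6.
Cycle lengths of π_47 on ℤ/53ℤ: [13, 13, 13, 13, 1]; 5 cycles in total.
sign(π) = (−1)^{n − #cycles} = (−1)^{53−5} = (−1)^48 = +1.
The Jacobi symbol (47|53) = +1 (Zolotarev) agrees.

+1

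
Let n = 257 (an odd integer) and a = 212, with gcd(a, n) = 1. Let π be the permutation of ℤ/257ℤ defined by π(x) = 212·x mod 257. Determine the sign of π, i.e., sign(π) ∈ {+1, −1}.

Start at x=71: 71 → 146 → 112 → 100 → 126 → 241 → 206 → … (one orbit).
2 cycles of lengths [256, 1].
n − c = 257 − 2 = 255; sign = (−1)^255 = -1.
Via Zolotarev, sign(π_{212}) = (212|257) = -1.

-1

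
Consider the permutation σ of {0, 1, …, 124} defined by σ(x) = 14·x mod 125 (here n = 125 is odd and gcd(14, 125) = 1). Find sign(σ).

Orbit of 51 under x↦14x: [51, 89, 121, 69, 91, 24, 86]… (length divides ord_125(14)).
π_14 has 7 disjoint cycles with lengths [50, 50, 10, 10, 2, 2, 1] on {0,…,124}.
sign(π) = (−1)^{n − #cycles} = (−1)^{125−7} = (−1)^118 = +1.

+1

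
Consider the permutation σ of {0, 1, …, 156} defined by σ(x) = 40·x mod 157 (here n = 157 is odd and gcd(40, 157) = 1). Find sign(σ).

Trace 47: π^k(47) = [47, 153, 154, 37, 67, 11, 126] for k=0..6.
Cycle lengths of π_40 on ℤ/157ℤ: [39, 39, 39, 39, 1]; 5 cycles in total.
n − c = 157 − 5 = 152; sign = (−1)^152 = +1.

+1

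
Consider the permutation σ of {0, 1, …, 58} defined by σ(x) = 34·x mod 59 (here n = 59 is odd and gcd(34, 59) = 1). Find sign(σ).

Orbit of 14 under x↦34x: [14, 4, 18, 22, 40, 3, 43]… (length divides ord_59(34)).
Cycle type of π: 58 + 1; total 2 cycles.
Σ(ℓ_i−1) = 59−2 = 57; sign = (−1)^57 = -1.
Via Zolotarev, sign(π_{34}) = (34|59) = -1.

-1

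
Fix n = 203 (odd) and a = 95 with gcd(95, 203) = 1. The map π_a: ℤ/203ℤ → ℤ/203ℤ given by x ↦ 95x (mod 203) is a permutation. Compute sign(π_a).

-1

Orbit of 67 under x↦95x: [67, 72, 141, 200, 121, 127, 88]… (length divides ord_203(95)).
Cycle type of π: 84×2 + 28 + 3×2 + 1; total 6 cycles.
n − c = 203 − 6 = 197; sign = (−1)^197 = -1.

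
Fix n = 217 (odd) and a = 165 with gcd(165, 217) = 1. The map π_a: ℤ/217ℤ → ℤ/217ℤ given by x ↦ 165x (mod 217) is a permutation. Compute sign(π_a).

Orbit of 144 under x↦165x: [144, 107, 78, 67, 205, 190, 102]… (length divides ord_217(165)).
π_165 has 17 disjoint cycles with lengths [15, 15, 15, 15, 15, 15, 15, 15, 15, 15, 15, 15, 15, 15, 3, 3, 1] on {0,…,216}.
n − c = 217 − 17 = 200; sign = (−1)^200 = +1.

+1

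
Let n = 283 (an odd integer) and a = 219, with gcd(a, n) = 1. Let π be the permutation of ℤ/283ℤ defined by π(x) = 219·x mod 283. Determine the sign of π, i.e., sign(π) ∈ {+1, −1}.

-1

Trace 240: π^k(240) = [240, 205, 181, 19, 199, 282, 64] for k=0..6.
Cycle lengths of π_219 on ℤ/283ℤ: [94, 94, 94, 1]; 4 cycles in total.
Σ(ℓ_i−1) = 283−4 = 279; sign = (−1)^279 = -1.
The Jacobi symbol (219|283) = -1 (Zolotarev) agrees.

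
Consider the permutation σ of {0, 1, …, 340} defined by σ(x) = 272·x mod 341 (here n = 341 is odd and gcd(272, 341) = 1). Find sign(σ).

+1

Trace 1: π^k(1) = [1, 272, 328, 215, 169, 274, 190] for k=0..6.
Decompose π into cycles: lengths [30, 30, 30, 30, 30, 30, 30, 30, 30, 30, 30, 10, 1] (13 cycles, including the fixed point 0).
sign(π) = (−1)^{n − #cycles} = (−1)^{341−13} = (−1)^328 = +1.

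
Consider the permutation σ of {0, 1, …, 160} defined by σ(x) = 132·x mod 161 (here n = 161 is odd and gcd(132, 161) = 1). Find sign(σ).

+1

Trace 90: π^k(90) = [90, 127, 20, 64, 76, 50, 160] for k=0..6.
Cycle lengths of π_132 on ℤ/161ℤ: [22, 22, 22, 22, 22, 22, 22, 2, 2, 2, 1]; 11 cycles in total.
sign(π) = (−1)^{n − #cycles} = (−1)^{161−11} = (−1)^150 = +1.
Check: (132/161) = +1 by Zolotarev.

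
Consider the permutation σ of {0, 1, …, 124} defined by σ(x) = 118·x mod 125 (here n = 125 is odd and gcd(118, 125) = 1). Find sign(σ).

Start at x=57: 57 → 101 → 43 → 74 → 107 → 1 → 118 → … (one orbit).
The orbit structure of x ↦ 118x mod 125: 12 orbits of sizes [20, 20, 20, 20, 20, 4, 4, 4, 4, 4, 4, 1].
Σ(ℓ_i−1) = 125−12 = 113; sign = (−1)^113 = -1.
Zolotarev: (118|125) = -1, matching the cycle-count sign.

-1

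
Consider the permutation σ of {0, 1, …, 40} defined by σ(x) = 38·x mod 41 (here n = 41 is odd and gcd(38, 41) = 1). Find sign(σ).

-1

Start at x=32: 32 → 27 → 1 → 38 → 9 → 14 → 40 → … (one orbit).
Decompose π into cycles: lengths [8, 8, 8, 8, 8, 1] (6 cycles, including the fixed point 0).
sign(π) = (−1)^{n − #cycles} = (−1)^{41−6} = (−1)^35 = -1.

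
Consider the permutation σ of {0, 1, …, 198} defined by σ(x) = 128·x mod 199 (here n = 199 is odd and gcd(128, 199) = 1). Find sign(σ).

Trace 188: π^k(188) = [188, 184, 70, 5, 43, 131, 52] for k=0..6.
π_128 has 3 disjoint cycles with lengths [99, 99, 1] on {0,…,198}.
With 3 cycles on 199 points, sign = (−1)^{199−3} = +1.
(128|199)_J = +1 (Zolotarev's lemma cross-check).

+1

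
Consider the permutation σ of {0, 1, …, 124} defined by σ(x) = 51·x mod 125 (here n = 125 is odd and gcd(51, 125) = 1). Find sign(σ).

Orbit of 76 under x↦51x: [76, 1, 51, 101, 26]… (length divides ord_125(51)).
The orbit structure of x ↦ 51x mod 125: 45 orbits of sizes [5, 5, 5, 5, 5, 5, 5, 5, 5, 5, 5, 5, 5, 5, 5, 5, 5, 5, 5, 5, 1, 1, 1, 1, 1, 1, 1, 1, 1, 1, 1, 1, 1, 1, 1, 1, 1, 1, 1, 1, 1, 1, 1, 1, 1].
n − c = 125 − 45 = 80; sign = (−1)^80 = +1.
The Jacobi symbol (51|125) = +1 (Zolotarev) agrees.

+1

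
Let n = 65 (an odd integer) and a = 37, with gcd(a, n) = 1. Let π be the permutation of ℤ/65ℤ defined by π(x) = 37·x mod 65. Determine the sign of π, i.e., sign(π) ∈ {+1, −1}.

Start at x=18: 18 → 16 → 7 → 64 → 28 → 61 → 47 → … (one orbit).
7 cycles of lengths [12, 12, 12, 12, 12, 4, 1].
65 − 7 = 58 transpositions; sign(π) = (−1)^58 = +1.

+1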